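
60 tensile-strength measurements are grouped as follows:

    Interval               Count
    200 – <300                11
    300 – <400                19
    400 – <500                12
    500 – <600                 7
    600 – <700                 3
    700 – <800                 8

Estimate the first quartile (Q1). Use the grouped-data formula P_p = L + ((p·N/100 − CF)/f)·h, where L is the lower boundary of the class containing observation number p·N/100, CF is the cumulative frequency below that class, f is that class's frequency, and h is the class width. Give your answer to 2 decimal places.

321.05

N = 60; target position k = 25/100 · 60 = 15.
Cumulative frequencies: 11, 30, 42, 49, 52, 60.
Observation 15 falls in the class 300 – <400.
L = 300, CF = 11, f = 19, h = 100.
P25 = 300 + ((15 − 11)/19)·100 = 300 + 21.0526 = 321.053.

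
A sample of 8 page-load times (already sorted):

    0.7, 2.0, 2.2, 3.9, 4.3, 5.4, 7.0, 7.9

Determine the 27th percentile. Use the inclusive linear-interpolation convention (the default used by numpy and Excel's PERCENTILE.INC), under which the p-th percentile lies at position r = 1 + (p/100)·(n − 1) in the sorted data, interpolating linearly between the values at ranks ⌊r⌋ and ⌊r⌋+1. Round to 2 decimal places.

2.18

n = 8.
r = 1 + (27/100)·(8 − 1) = 1 + 1.89 = 2.89.
Rank 2 is 2.0 and rank 3 is 2.2.
Interpolate: 2.0 + 0.89·(2.2 − 2.0) = 2.0 + 0.89·0.2 = 2.178.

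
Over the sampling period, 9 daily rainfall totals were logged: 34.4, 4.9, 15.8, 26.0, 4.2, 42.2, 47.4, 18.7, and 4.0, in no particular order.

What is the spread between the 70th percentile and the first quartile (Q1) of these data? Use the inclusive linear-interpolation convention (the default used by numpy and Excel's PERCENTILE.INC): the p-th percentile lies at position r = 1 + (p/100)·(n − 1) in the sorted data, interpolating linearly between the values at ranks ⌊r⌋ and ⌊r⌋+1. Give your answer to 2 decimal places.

Sorted: 4.0, 4.2, 4.9, 15.8, 18.7, 26.0, 34.4, 42.2, 47.4.
n = 9.
P25: r = 3 (integer) → 4.9.
P70: r = 6.6; ranks 6–7 are 26.0, 34.4; interpolating gives 31.04.
Difference: 31.04 − 4.9 = 26.14.

26.14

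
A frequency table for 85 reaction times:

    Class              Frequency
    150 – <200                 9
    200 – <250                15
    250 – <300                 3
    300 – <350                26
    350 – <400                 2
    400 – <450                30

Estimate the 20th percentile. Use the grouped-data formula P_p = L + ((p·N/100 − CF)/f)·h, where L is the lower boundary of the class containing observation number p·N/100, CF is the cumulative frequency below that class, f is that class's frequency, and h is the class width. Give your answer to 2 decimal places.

226.67

N = 85; target position k = 20/100 · 85 = 17.
Cumulative frequencies: 9, 24, 27, 53, 55, 85.
Observation 17 falls in the class 200 – <250.
L = 200, CF = 9, f = 15, h = 50.
P20 = 200 + ((17 − 9)/15)·50 = 200 + 26.6667 = 226.667.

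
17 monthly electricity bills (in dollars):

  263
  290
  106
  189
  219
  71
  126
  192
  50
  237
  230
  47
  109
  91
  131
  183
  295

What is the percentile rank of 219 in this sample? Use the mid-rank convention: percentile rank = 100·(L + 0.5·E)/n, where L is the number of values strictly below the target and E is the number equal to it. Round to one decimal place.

67.6

Sorted: 47, 50, 71, 91, 106, 109, 126, 131, 183, 189, 192, 219, 230, 237, 263, 290, 295.
Count below 219: L = 11; count equal: E = 1; n = 17.
Percentile rank = 100·(11 + 0.5·1)/17 = 100·11.5/17 = 67.65.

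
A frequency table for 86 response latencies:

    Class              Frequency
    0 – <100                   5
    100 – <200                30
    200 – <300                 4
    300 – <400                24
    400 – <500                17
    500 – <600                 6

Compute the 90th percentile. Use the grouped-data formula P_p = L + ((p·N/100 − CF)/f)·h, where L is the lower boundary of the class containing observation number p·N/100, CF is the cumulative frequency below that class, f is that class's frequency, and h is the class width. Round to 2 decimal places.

N = 86; target position k = 90/100 · 86 = 77.4.
Cumulative frequencies: 5, 35, 39, 63, 80, 86.
Observation 77.4 falls in the class 400 – <500.
L = 400, CF = 63, f = 17, h = 100.
P90 = 400 + ((77.4 − 63)/17)·100 = 400 + 84.7059 = 484.706.

484.71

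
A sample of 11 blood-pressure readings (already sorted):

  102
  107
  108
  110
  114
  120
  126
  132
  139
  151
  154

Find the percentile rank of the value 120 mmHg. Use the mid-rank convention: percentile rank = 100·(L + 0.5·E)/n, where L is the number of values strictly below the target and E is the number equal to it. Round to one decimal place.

50.0

Count below 120: L = 5; count equal: E = 1; n = 11.
Percentile rank = 100·(5 + 0.5·1)/11 = 100·5.5/11 = 50.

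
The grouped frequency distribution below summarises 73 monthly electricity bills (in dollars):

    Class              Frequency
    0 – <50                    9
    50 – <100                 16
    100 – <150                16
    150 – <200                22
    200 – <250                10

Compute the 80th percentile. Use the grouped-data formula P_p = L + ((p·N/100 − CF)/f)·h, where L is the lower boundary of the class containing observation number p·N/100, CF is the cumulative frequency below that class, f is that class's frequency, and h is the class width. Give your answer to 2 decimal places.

N = 73; target position k = 80/100 · 73 = 58.4.
Cumulative frequencies: 9, 25, 41, 63, 73.
Observation 58.4 falls in the class 150 – <200.
L = 150, CF = 41, f = 22, h = 50.
P80 = 150 + ((58.4 − 41)/22)·50 = 150 + 39.5455 = 189.545.

189.55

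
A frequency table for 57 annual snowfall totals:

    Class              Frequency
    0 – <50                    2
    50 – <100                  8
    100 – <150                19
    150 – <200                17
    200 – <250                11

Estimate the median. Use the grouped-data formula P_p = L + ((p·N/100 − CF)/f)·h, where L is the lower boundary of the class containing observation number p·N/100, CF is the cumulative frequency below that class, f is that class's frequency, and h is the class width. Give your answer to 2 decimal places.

N = 57; target position k = 50/100 · 57 = 28.5.
Cumulative frequencies: 2, 10, 29, 46, 57.
Observation 28.5 falls in the class 100 – <150.
L = 100, CF = 10, f = 19, h = 50.
P50 = 100 + ((28.5 − 10)/19)·50 = 100 + 48.6842 = 148.684.

148.68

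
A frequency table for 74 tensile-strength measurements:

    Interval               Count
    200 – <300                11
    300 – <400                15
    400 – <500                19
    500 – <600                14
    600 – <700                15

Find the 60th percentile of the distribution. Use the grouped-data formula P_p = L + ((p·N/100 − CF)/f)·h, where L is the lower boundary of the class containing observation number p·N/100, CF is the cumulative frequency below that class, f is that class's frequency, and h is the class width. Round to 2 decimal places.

N = 74; target position k = 60/100 · 74 = 44.4.
Cumulative frequencies: 11, 26, 45, 59, 74.
Observation 44.4 falls in the class 400 – <500.
L = 400, CF = 26, f = 19, h = 100.
P60 = 400 + ((44.4 − 26)/19)·100 = 400 + 96.8421 = 496.842.

496.84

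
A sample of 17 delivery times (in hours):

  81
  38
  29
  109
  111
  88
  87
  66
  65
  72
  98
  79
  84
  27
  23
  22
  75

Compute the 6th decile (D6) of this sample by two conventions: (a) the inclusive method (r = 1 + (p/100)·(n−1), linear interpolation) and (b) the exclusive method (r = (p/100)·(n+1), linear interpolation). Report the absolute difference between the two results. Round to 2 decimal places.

0.40

Sorted: 22, 23, 27, 29, 38, 65, 66, 72, 75, 79, 81, 84, 87, 88, 98, 109, 111.
n = 17.
(a) r = 10.6; between ranks 10 (79) and 11 (81): 80.2.
(b) r = 10.8; between ranks 10 (79) and 11 (81): 80.6.
|80.2 − 80.6| = 0.4.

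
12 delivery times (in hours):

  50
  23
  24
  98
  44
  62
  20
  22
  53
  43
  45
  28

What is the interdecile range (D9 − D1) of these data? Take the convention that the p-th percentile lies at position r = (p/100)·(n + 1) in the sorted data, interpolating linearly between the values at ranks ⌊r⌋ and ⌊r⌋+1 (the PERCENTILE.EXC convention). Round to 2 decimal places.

Sorted: 20, 22, 23, 24, 28, 43, 44, 45, 50, 53, 62, 98.
n = 12.
P10: r = 1.3; ranks 1–2 are 20, 22; interpolating gives 20.6.
P90: r = 11.7; ranks 11–12 are 62, 98; interpolating gives 87.2.
Difference: 87.2 − 20.6 = 66.6.

66.60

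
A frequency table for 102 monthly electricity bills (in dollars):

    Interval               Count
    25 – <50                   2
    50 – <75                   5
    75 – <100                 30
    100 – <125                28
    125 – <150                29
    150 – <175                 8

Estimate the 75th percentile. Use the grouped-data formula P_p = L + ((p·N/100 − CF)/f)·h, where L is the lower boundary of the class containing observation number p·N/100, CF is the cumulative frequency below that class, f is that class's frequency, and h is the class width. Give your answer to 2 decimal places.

N = 102; target position k = 75/100 · 102 = 76.5.
Cumulative frequencies: 2, 7, 37, 65, 94, 102.
Observation 76.5 falls in the class 125 – <150.
L = 125, CF = 65, f = 29, h = 25.
P75 = 125 + ((76.5 − 65)/29)·25 = 125 + 9.91379 = 134.914.

134.91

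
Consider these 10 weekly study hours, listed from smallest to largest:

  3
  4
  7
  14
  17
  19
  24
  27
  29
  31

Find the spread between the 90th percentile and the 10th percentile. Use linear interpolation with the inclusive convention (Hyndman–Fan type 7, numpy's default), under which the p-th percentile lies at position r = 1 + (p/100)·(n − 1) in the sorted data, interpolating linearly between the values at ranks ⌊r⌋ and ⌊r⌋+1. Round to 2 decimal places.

n = 10.
P10: r = 1.9; ranks 1–2 are 3, 4; interpolating gives 3.9.
P90: r = 9.1; ranks 9–10 are 29, 31; interpolating gives 29.2.
Difference: 29.2 − 3.9 = 25.3.

25.30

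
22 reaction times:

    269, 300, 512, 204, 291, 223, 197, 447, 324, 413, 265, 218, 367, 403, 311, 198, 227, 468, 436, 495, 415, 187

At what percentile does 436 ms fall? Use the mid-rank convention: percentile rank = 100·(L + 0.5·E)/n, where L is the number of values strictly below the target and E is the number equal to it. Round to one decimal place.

79.5

Sorted: 187, 197, 198, 204, 218, 223, 227, 265, 269, 291, 300, 311, 324, 367, 403, 413, 415, 436, 447, 468, 495, 512.
Count below 436: L = 17; count equal: E = 1; n = 22.
Percentile rank = 100·(17 + 0.5·1)/22 = 100·17.5/22 = 79.55.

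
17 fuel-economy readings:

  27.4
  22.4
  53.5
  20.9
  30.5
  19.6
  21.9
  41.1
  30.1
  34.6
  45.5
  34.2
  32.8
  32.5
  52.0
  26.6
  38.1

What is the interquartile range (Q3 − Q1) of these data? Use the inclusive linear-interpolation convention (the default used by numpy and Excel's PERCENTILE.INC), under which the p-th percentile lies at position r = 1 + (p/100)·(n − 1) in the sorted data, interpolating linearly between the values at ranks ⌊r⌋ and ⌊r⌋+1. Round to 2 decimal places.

11.50

Sorted: 19.6, 20.9, 21.9, 22.4, 26.6, 27.4, 30.1, 30.5, 32.5, 32.8, 34.2, 34.6, 38.1, 41.1, 45.5, 52.0, 53.5.
n = 17.
P25: r = 5 (integer) → 26.6.
P75: r = 13 (integer) → 38.1.
Difference: 38.1 − 26.6 = 11.5.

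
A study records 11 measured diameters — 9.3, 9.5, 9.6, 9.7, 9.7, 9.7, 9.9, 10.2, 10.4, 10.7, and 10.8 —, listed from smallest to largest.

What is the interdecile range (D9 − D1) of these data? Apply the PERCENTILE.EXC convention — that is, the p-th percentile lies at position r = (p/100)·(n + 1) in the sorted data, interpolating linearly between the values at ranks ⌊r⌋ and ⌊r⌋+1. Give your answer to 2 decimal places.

1.44

n = 11.
P10: r = 1.2; ranks 1–2 are 9.3, 9.5; interpolating gives 9.34.
P90: r = 10.8; ranks 10–11 are 10.7, 10.8; interpolating gives 10.78.
Difference: 10.78 − 9.34 = 1.44.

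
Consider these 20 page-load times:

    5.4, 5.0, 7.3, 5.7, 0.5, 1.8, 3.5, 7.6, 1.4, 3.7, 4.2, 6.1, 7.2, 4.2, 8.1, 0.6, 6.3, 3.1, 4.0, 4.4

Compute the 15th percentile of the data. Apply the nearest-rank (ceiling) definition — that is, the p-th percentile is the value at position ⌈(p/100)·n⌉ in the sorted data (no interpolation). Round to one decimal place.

Sorted: 0.5, 0.6, 1.4, 1.8, 3.1, 3.5, 3.7, 4.0, 4.2, 4.2, 4.4, 5.0, 5.4, 5.7, 6.1, 6.3, 7.2, 7.3, 7.6, 8.1.
n = 20.
Position = ⌈15/100 · 20⌉ = ⌈3⌉ = 3.
The value at rank 3 is 1.4.

1.4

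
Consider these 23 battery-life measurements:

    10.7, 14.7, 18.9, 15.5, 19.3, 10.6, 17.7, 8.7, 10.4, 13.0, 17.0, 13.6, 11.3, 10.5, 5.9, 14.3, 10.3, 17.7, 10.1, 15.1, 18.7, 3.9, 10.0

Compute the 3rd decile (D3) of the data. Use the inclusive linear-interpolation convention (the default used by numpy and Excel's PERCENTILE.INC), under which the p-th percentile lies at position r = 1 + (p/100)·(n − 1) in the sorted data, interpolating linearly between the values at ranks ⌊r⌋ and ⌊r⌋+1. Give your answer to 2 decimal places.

10.46

Sorted: 3.9, 5.9, 8.7, 10.0, 10.1, 10.3, 10.4, 10.5, 10.6, 10.7, 11.3, 13.0, 13.6, 14.3, 14.7, 15.1, 15.5, 17.0, 17.7, 17.7, 18.7, 18.9, 19.3.
n = 23.
r = 1 + (30/100)·(23 − 1) = 1 + 6.6 = 7.6.
Rank 7 is 10.4 and rank 8 is 10.5.
Interpolate: 10.4 + 0.6·(10.5 − 10.4) = 10.4 + 0.6·0.1 = 10.46.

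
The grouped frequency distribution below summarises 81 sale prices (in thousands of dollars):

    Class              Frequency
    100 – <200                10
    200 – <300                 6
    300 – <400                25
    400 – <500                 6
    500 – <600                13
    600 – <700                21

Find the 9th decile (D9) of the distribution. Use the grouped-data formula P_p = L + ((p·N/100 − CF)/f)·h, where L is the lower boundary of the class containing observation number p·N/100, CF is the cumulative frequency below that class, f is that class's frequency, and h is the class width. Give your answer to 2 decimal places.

N = 81; target position k = 90/100 · 81 = 72.9.
Cumulative frequencies: 10, 16, 41, 47, 60, 81.
Observation 72.9 falls in the class 600 – <700.
L = 600, CF = 60, f = 21, h = 100.
P90 = 600 + ((72.9 − 60)/21)·100 = 600 + 61.4286 = 661.429.

661.43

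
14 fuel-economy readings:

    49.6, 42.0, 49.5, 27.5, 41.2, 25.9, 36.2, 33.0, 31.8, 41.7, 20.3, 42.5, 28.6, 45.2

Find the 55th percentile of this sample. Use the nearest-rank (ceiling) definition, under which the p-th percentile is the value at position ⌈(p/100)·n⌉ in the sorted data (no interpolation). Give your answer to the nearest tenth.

41.2

Sorted: 20.3, 25.9, 27.5, 28.6, 31.8, 33.0, 36.2, 41.2, 41.7, 42.0, 42.5, 45.2, 49.5, 49.6.
n = 14.
Position = ⌈55/100 · 14⌉ = ⌈7.7⌉ = 8.
The value at rank 8 is 41.2.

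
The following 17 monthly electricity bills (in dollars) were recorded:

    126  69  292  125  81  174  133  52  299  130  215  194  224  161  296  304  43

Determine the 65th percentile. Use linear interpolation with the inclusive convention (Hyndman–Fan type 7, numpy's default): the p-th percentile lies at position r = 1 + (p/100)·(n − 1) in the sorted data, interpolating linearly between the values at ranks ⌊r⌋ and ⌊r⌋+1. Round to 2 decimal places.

202.40

Sorted: 43, 52, 69, 81, 125, 126, 130, 133, 161, 174, 194, 215, 224, 292, 296, 299, 304.
n = 17.
r = 1 + (65/100)·(17 − 1) = 1 + 10.4 = 11.4.
Rank 11 is 194 and rank 12 is 215.
Interpolate: 194 + 0.4·(215 − 194) = 194 + 0.4·21 = 202.4.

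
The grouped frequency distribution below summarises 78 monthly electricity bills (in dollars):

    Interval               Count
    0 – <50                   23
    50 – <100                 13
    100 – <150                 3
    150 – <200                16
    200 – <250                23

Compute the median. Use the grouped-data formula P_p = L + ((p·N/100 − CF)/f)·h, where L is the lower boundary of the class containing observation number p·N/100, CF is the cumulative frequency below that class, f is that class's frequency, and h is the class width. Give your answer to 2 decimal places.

N = 78; target position k = 50/100 · 78 = 39.
Cumulative frequencies: 23, 36, 39, 55, 78.
Observation 39 falls in the class 100 – <150.
L = 100, CF = 36, f = 3, h = 50.
P50 = 100 + ((39 − 36)/3)·50 = 100 + 50 = 150.

150.00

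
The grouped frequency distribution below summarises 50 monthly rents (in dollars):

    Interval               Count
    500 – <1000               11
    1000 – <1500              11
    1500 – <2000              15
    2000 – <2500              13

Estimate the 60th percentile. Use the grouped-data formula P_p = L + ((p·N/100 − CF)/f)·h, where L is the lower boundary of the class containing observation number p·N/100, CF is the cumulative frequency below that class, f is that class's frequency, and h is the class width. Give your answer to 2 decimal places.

N = 50; target position k = 60/100 · 50 = 30.
Cumulative frequencies: 11, 22, 37, 50.
Observation 30 falls in the class 1500 – <2000.
L = 1500, CF = 22, f = 15, h = 500.
P60 = 1500 + ((30 − 22)/15)·500 = 1500 + 266.667 = 1766.67.

1766.67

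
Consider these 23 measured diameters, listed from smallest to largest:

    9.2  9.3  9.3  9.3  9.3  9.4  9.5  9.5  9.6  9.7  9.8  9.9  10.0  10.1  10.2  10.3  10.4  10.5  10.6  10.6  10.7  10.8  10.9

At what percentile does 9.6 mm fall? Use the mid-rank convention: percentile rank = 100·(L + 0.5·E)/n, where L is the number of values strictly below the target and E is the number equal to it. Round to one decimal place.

37.0

Count below 9.6: L = 8; count equal: E = 1; n = 23.
Percentile rank = 100·(8 + 0.5·1)/23 = 100·8.5/23 = 36.96.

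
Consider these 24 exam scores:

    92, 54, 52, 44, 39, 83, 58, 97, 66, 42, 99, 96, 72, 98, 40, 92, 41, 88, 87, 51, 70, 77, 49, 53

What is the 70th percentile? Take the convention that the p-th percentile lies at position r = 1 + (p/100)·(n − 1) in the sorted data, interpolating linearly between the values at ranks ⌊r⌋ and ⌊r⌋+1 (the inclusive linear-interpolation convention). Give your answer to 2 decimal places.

Sorted: 39, 40, 41, 42, 44, 49, 51, 52, 53, 54, 58, 66, 70, 72, 77, 83, 87, 88, 92, 92, 96, 97, 98, 99.
n = 24.
r = 1 + (70/100)·(24 − 1) = 1 + 16.1 = 17.1.
Rank 17 is 87 and rank 18 is 88.
Interpolate: 87 + 0.1·(88 − 87) = 87 + 0.1·1 = 87.1.

87.10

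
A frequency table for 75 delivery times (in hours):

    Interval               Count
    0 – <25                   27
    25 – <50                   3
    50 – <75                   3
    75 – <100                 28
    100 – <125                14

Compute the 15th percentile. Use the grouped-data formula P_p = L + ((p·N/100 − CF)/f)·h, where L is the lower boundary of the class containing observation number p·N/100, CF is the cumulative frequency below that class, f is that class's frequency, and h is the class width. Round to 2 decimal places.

N = 75; target position k = 15/100 · 75 = 11.25.
Cumulative frequencies: 27, 30, 33, 61, 75.
Observation 11.25 falls in the class 0 – <25.
L = 0, CF = 0, f = 27, h = 25.
P15 = 0 + ((11.25 − 0)/27)·25 = 0 + 10.4167 = 10.4167.

10.42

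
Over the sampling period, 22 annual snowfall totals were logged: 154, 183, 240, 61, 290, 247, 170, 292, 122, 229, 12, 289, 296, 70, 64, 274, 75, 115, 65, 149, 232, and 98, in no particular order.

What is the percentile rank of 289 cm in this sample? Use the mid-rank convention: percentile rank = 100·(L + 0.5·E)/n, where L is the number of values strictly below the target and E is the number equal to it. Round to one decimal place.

Sorted: 12, 61, 64, 65, 70, 75, 98, 115, 122, 149, 154, 170, 183, 229, 232, 240, 247, 274, 289, 290, 292, 296.
Count below 289: L = 18; count equal: E = 1; n = 22.
Percentile rank = 100·(18 + 0.5·1)/22 = 100·18.5/22 = 84.09.

84.1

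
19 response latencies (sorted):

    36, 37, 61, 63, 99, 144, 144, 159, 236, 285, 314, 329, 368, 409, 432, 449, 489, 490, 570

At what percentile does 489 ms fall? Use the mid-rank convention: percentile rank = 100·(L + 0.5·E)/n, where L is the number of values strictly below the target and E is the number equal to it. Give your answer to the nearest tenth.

Count below 489: L = 16; count equal: E = 1; n = 19.
Percentile rank = 100·(16 + 0.5·1)/19 = 100·16.5/19 = 86.84.

86.8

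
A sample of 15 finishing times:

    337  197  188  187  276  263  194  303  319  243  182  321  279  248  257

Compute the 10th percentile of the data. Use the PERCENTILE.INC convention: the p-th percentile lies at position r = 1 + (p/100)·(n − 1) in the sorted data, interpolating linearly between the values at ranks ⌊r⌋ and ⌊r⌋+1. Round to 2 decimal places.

Sorted: 182, 187, 188, 194, 197, 243, 248, 257, 263, 276, 279, 303, 319, 321, 337.
n = 15.
r = 1 + (10/100)·(15 − 1) = 1 + 1.4 = 2.4.
Rank 2 is 187 and rank 3 is 188.
Interpolate: 187 + 0.4·(188 − 187) = 187 + 0.4·1 = 187.4.

187.40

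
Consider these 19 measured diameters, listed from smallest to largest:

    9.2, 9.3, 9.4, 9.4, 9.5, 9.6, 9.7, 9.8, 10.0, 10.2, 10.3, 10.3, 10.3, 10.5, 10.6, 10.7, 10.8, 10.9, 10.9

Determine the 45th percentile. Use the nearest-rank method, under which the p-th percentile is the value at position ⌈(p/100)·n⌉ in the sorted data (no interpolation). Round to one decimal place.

n = 19.
Position = ⌈45/100 · 19⌉ = ⌈8.55⌉ = 9.
The value at rank 9 is 10.0.

10.0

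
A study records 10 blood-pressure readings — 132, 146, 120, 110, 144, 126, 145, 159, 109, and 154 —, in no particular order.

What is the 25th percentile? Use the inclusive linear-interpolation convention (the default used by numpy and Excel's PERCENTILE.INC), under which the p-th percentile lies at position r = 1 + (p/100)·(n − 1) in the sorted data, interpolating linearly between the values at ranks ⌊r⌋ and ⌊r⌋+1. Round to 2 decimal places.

Sorted: 109, 110, 120, 126, 132, 144, 145, 146, 154, 159.
n = 10.
r = 1 + (25/100)·(10 − 1) = 1 + 2.25 = 3.25.
Rank 3 is 120 and rank 4 is 126.
Interpolate: 120 + 0.25·(126 − 120) = 120 + 0.25·6 = 121.5.

121.50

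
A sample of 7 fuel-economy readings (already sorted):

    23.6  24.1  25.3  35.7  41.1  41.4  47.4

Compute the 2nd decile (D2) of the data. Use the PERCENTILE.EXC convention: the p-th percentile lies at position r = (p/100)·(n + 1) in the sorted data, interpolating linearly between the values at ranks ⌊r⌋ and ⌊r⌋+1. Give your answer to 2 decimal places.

n = 7.
r = (20/100)·(7 + 1) = 1.6.
Rank 1 is 23.6 and rank 2 is 24.1.
Interpolate: 23.6 + 0.6·(24.1 − 23.6) = 23.6 + 0.6·0.5 = 23.9.

23.90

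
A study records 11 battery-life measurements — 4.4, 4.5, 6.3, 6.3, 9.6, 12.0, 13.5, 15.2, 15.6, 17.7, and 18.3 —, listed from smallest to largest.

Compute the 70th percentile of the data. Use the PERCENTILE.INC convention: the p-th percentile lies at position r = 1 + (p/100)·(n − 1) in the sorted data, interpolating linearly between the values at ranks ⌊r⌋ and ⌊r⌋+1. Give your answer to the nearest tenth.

n = 11.
r = 1 + (70/100)·(11 − 1) = 1 + 7 = 8.
r is an integer, so P70 is the value at rank 8: 15.2.

15.2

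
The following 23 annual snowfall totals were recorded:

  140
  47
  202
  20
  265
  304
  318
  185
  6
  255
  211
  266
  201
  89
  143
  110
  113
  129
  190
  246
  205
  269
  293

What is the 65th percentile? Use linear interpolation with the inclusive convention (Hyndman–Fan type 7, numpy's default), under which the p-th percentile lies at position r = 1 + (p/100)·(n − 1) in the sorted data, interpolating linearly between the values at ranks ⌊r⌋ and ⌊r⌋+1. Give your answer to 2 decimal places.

Sorted: 6, 20, 47, 89, 110, 113, 129, 140, 143, 185, 190, 201, 202, 205, 211, 246, 255, 265, 266, 269, 293, 304, 318.
n = 23.
r = 1 + (65/100)·(23 − 1) = 1 + 14.3 = 15.3.
Rank 15 is 211 and rank 16 is 246.
Interpolate: 211 + 0.3·(246 − 211) = 211 + 0.3·35 = 221.5.

221.50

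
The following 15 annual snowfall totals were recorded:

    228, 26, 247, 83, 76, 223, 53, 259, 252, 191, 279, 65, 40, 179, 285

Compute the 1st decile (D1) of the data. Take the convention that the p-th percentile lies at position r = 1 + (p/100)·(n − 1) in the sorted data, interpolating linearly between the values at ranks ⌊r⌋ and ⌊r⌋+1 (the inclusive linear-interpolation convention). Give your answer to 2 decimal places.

45.20

Sorted: 26, 40, 53, 65, 76, 83, 179, 191, 223, 228, 247, 252, 259, 279, 285.
n = 15.
r = 1 + (10/100)·(15 − 1) = 1 + 1.4 = 2.4.
Rank 2 is 40 and rank 3 is 53.
Interpolate: 40 + 0.4·(53 − 40) = 40 + 0.4·13 = 45.2.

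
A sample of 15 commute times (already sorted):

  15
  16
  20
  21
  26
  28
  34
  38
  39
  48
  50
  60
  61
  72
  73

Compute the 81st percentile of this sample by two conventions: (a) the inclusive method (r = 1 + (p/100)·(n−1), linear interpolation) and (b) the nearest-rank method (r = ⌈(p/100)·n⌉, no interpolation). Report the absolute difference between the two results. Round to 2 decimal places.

0.66

n = 15.
(a) r = 12.34; between ranks 12 (60) and 13 (61): 60.34.
(b) the nearest-rank method: rank 13 → 61.
|60.34 − 61| = 0.66.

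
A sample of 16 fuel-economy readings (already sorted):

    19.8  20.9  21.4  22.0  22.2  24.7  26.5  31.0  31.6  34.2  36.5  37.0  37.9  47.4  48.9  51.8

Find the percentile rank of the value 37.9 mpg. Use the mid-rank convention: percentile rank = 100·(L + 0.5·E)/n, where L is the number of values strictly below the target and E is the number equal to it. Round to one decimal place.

78.1

Count below 37.9: L = 12; count equal: E = 1; n = 16.
Percentile rank = 100·(12 + 0.5·1)/16 = 100·12.5/16 = 78.12.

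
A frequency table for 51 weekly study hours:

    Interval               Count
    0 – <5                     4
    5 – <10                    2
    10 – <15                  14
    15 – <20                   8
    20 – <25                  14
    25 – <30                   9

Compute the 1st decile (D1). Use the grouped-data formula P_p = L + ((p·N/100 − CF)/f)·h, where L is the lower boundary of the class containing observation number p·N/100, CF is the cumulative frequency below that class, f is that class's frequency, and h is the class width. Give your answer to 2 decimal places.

N = 51; target position k = 10/100 · 51 = 5.1.
Cumulative frequencies: 4, 6, 20, 28, 42, 51.
Observation 5.1 falls in the class 5 – <10.
L = 5, CF = 4, f = 2, h = 5.
P10 = 5 + ((5.1 − 4)/2)·5 = 5 + 2.75 = 7.75.

7.75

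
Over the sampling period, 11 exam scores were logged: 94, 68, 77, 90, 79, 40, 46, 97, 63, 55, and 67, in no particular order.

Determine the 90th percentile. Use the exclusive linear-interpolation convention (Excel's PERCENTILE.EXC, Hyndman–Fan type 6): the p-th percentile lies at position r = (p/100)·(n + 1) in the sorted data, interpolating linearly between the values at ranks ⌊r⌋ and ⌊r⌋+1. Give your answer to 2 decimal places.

Sorted: 40, 46, 55, 63, 67, 68, 77, 79, 90, 94, 97.
n = 11.
r = (90/100)·(11 + 1) = 10.8.
Rank 10 is 94 and rank 11 is 97.
Interpolate: 94 + 0.8·(97 − 94) = 94 + 0.8·3 = 96.4.

96.40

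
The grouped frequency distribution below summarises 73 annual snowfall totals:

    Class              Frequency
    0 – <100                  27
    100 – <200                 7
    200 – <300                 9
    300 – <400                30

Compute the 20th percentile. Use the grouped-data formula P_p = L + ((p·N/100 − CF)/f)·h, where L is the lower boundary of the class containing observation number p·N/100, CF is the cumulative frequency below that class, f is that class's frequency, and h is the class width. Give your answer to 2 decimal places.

N = 73; target position k = 20/100 · 73 = 14.6.
Cumulative frequencies: 27, 34, 43, 73.
Observation 14.6 falls in the class 0 – <100.
L = 0, CF = 0, f = 27, h = 100.
P20 = 0 + ((14.6 − 0)/27)·100 = 0 + 54.0741 = 54.0741.

54.07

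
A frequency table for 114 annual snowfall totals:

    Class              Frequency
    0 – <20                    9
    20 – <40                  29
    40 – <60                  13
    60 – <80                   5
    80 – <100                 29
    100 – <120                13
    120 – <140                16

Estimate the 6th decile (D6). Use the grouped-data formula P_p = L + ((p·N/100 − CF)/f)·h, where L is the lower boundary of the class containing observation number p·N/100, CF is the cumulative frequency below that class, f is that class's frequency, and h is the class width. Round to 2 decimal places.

88.55

N = 114; target position k = 60/100 · 114 = 68.4.
Cumulative frequencies: 9, 38, 51, 56, 85, 98, 114.
Observation 68.4 falls in the class 80 – <100.
L = 80, CF = 56, f = 29, h = 20.
P60 = 80 + ((68.4 − 56)/29)·20 = 80 + 8.55172 = 88.5517.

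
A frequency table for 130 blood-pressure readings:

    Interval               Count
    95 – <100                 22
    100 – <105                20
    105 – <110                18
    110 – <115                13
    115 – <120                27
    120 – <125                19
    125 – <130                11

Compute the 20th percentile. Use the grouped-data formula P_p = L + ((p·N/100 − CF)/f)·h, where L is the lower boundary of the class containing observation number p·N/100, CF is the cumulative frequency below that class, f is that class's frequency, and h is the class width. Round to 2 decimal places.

101.00

N = 130; target position k = 20/100 · 130 = 26.
Cumulative frequencies: 22, 42, 60, 73, 100, 119, 130.
Observation 26 falls in the class 100 – <105.
L = 100, CF = 22, f = 20, h = 5.
P20 = 100 + ((26 − 22)/20)·5 = 100 + 1 = 101.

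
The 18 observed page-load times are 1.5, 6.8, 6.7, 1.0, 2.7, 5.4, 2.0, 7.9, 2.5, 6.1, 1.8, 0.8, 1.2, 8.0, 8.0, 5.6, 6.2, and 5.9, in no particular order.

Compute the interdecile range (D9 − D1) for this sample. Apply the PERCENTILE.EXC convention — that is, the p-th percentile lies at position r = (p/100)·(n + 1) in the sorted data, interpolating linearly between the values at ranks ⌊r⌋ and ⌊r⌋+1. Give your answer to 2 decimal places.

Sorted: 0.8, 1.0, 1.2, 1.5, 1.8, 2.0, 2.5, 2.7, 5.4, 5.6, 5.9, 6.1, 6.2, 6.7, 6.8, 7.9, 8.0, 8.0.
n = 18.
P10: r = 1.9; ranks 1–2 are 0.8, 1.0; interpolating gives 0.98.
P90: r = 17.1; ranks 17–18 are 8.0, 8.0; interpolating gives 8.
Difference: 8 − 0.98 = 7.02.

7.02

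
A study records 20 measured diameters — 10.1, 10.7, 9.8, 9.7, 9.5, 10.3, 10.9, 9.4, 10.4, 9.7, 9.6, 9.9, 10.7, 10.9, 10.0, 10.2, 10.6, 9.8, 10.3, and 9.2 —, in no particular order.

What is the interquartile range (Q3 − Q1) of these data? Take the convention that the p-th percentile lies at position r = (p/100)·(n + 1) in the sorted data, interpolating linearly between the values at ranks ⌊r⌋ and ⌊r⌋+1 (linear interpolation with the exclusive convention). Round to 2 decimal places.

Sorted: 9.2, 9.4, 9.5, 9.6, 9.7, 9.7, 9.8, 9.8, 9.9, 10.0, 10.1, 10.2, 10.3, 10.3, 10.4, 10.6, 10.7, 10.7, 10.9, 10.9.
n = 20.
P25: r = 5.25; ranks 5–6 are 9.7, 9.7; interpolating gives 9.7.
P75: r = 15.75; ranks 15–16 are 10.4, 10.6; interpolating gives 10.55.
Difference: 10.55 − 9.7 = 0.85.

0.85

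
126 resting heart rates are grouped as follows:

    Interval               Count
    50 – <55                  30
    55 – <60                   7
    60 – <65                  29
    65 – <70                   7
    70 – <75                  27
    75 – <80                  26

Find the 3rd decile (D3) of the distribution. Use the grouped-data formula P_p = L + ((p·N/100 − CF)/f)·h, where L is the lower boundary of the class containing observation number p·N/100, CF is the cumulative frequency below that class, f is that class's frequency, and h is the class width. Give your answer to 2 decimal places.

60.14

N = 126; target position k = 30/100 · 126 = 37.8.
Cumulative frequencies: 30, 37, 66, 73, 100, 126.
Observation 37.8 falls in the class 60 – <65.
L = 60, CF = 37, f = 29, h = 5.
P30 = 60 + ((37.8 − 37)/29)·5 = 60 + 0.137931 = 60.1379.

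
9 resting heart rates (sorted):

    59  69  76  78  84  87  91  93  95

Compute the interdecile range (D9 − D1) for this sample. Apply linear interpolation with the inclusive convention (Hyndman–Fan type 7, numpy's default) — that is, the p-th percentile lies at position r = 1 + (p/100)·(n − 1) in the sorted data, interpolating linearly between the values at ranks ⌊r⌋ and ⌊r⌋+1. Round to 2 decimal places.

26.40

n = 9.
P10: r = 1.8; ranks 1–2 are 59, 69; interpolating gives 67.
P90: r = 8.2; ranks 8–9 are 93, 95; interpolating gives 93.4.
Difference: 93.4 − 67 = 26.4.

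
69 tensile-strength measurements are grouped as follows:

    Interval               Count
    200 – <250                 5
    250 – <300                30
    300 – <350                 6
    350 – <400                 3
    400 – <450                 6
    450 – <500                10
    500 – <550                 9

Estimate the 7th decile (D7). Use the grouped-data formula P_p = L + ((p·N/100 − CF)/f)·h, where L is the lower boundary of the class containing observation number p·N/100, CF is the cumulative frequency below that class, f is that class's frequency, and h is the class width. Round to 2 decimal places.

435.83

N = 69; target position k = 70/100 · 69 = 48.3.
Cumulative frequencies: 5, 35, 41, 44, 50, 60, 69.
Observation 48.3 falls in the class 400 – <450.
L = 400, CF = 44, f = 6, h = 50.
P70 = 400 + ((48.3 − 44)/6)·50 = 400 + 35.8333 = 435.833.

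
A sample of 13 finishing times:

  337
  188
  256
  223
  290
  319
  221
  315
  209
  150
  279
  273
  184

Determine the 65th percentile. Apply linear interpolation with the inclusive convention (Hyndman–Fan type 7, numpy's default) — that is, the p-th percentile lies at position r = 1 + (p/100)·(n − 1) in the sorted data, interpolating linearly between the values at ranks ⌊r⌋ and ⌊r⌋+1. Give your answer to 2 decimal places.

Sorted: 150, 184, 188, 209, 221, 223, 256, 273, 279, 290, 315, 319, 337.
n = 13.
r = 1 + (65/100)·(13 − 1) = 1 + 7.8 = 8.8.
Rank 8 is 273 and rank 9 is 279.
Interpolate: 273 + 0.8·(279 − 273) = 273 + 0.8·6 = 277.8.

277.80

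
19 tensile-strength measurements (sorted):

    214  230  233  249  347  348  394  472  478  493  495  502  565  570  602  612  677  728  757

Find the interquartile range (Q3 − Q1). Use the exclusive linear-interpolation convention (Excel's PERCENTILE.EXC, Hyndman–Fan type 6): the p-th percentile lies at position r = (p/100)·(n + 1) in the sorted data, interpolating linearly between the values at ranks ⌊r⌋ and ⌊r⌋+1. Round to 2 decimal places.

255.00

n = 19.
P25: r = 5 (integer) → 347.
P75: r = 15 (integer) → 602.
Difference: 602 − 347 = 255.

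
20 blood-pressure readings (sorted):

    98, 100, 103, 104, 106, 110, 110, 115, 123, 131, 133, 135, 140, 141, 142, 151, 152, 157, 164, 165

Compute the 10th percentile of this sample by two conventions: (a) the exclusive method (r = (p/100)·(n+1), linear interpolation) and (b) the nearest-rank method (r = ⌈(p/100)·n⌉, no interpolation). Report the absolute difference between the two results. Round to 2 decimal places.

n = 20.
(a) r = 2.1; between ranks 2 (100) and 3 (103): 100.3.
(b) the nearest-rank method: rank 2 → 100.
|100.3 − 100| = 0.3.

0.30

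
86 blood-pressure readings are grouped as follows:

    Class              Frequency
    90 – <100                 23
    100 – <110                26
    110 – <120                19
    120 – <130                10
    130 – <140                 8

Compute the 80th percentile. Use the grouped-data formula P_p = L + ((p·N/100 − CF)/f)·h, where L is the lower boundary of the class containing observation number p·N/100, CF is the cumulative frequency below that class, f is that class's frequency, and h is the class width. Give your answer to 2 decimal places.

N = 86; target position k = 80/100 · 86 = 68.8.
Cumulative frequencies: 23, 49, 68, 78, 86.
Observation 68.8 falls in the class 120 – <130.
L = 120, CF = 68, f = 10, h = 10.
P80 = 120 + ((68.8 − 68)/10)·10 = 120 + 0.8 = 120.8.

120.80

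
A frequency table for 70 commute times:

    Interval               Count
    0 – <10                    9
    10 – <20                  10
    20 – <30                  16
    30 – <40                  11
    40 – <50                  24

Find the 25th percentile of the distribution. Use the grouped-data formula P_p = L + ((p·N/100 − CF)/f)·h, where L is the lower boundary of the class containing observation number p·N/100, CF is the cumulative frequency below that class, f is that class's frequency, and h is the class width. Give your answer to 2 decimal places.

N = 70; target position k = 25/100 · 70 = 17.5.
Cumulative frequencies: 9, 19, 35, 46, 70.
Observation 17.5 falls in the class 10 – <20.
L = 10, CF = 9, f = 10, h = 10.
P25 = 10 + ((17.5 − 9)/10)·10 = 10 + 8.5 = 18.5.

18.50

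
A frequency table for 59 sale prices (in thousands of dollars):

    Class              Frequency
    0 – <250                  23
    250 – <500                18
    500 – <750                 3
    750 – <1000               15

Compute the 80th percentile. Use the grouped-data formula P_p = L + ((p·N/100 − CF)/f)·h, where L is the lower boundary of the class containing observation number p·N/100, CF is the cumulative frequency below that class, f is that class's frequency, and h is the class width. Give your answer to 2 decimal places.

N = 59; target position k = 80/100 · 59 = 47.2.
Cumulative frequencies: 23, 41, 44, 59.
Observation 47.2 falls in the class 750 – <1000.
L = 750, CF = 44, f = 15, h = 250.
P80 = 750 + ((47.2 − 44)/15)·250 = 750 + 53.3333 = 803.333.

803.33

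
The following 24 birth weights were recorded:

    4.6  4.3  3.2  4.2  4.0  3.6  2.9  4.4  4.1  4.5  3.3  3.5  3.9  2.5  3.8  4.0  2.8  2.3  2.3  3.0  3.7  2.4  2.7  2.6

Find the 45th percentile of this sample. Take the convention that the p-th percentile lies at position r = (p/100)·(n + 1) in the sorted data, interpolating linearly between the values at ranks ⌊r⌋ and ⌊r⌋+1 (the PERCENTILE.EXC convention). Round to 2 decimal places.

3.35

Sorted: 2.3, 2.3, 2.4, 2.5, 2.6, 2.7, 2.8, 2.9, 3.0, 3.2, 3.3, 3.5, 3.6, 3.7, 3.8, 3.9, 4.0, 4.0, 4.1, 4.2, 4.3, 4.4, 4.5, 4.6.
n = 24.
r = (45/100)·(24 + 1) = 11.25.
Rank 11 is 3.3 and rank 12 is 3.5.
Interpolate: 3.3 + 0.25·(3.5 − 3.3) = 3.3 + 0.25·0.2 = 3.35.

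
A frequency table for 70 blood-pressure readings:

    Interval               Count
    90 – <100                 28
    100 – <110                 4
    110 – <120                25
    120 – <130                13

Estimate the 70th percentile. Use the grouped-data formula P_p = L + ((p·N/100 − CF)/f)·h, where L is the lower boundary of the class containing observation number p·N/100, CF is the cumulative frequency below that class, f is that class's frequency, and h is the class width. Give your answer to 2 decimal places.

116.80

N = 70; target position k = 70/100 · 70 = 49.
Cumulative frequencies: 28, 32, 57, 70.
Observation 49 falls in the class 110 – <120.
L = 110, CF = 32, f = 25, h = 10.
P70 = 110 + ((49 − 32)/25)·10 = 110 + 6.8 = 116.8.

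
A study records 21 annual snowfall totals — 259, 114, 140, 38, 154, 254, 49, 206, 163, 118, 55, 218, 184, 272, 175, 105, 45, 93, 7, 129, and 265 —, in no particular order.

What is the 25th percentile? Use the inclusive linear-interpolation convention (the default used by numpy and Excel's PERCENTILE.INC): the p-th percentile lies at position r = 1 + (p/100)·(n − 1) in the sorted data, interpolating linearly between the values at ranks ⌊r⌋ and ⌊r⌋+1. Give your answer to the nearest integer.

Sorted: 7, 38, 45, 49, 55, 93, 105, 114, 118, 129, 140, 154, 163, 175, 184, 206, 218, 254, 259, 265, 272.
n = 21.
r = 1 + (25/100)·(21 − 1) = 1 + 5 = 6.
r is an integer, so P25 is the value at rank 6: 93.

93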